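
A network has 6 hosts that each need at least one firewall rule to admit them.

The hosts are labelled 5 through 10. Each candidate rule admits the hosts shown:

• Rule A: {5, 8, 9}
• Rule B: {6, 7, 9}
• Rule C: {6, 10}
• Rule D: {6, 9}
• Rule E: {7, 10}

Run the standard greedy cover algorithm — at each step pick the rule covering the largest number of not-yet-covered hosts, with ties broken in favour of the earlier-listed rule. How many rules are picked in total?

Greedy: pick A (covers 3 new) → pick B (covers 2 new) → pick C (covers 1 new). Total picks: 3.

3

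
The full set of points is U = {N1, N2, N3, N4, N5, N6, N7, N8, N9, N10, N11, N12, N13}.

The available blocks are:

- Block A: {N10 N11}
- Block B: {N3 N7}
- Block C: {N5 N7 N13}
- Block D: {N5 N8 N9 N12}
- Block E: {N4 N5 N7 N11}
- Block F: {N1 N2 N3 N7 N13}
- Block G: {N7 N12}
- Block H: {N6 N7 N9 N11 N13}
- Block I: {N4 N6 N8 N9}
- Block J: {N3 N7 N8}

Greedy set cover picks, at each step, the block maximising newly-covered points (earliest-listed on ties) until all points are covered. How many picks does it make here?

Greedy: pick F (covers 5 new) → pick D (covers 4 new) → pick A (covers 2 new) → pick I (covers 2 new). Total picks: 4.

4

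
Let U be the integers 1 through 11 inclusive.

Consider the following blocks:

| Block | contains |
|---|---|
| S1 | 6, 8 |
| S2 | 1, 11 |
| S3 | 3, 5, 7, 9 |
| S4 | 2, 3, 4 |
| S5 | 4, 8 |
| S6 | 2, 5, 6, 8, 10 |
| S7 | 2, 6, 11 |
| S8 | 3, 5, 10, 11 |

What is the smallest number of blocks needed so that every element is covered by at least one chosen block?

4

S2 and S3 and S5 and S6 together: S2 ∪ S3 ∪ S5 ∪ S6 = {1, 2, 3, 4, 5, 6, 7, 8, 9, 10, 11} — every element is covered.
No 3 of the 8 blocks cover everything (all 56 combinations miss at least one element), so 4 is optimal.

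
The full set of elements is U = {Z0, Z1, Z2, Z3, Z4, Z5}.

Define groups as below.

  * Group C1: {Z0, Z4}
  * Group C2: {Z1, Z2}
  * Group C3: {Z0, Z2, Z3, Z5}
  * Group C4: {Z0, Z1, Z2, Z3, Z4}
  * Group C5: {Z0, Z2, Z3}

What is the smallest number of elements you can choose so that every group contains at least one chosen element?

H = {Z0, Z1} meets every group (each contains at least one member of H), and |H| = 2.
The groups C1, C2 are pairwise disjoint, so any hitting set needs a separate element for each — at least 2. Hence 2 is optimal.

2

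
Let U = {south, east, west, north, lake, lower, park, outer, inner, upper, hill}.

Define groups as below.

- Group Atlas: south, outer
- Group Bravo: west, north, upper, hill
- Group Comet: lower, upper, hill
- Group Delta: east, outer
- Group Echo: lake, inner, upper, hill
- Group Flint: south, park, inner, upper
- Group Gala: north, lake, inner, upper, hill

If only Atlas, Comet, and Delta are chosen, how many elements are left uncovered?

5

Union of Atlas, Comet, Delta = {south, east, lower, outer, upper, hill}.
Not covered: west, north, lake, park, inner — 5 elements.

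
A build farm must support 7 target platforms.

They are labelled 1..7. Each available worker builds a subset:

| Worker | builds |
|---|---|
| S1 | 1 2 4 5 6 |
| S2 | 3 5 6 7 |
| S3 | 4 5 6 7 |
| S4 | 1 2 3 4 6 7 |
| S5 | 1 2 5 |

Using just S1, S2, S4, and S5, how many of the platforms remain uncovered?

Union of S1, S2, S4, S5 = {1, 2, 3, 4, 5, 6, 7} — that's every platform, so 0 are uncovered.

0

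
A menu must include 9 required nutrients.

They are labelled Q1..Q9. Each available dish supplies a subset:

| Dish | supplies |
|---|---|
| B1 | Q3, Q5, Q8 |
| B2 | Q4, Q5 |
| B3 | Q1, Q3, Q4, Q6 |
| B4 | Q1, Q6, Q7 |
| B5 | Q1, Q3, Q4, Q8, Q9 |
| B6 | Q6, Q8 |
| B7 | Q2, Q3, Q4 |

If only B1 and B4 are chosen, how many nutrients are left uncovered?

3

Union of B1, B4 = {Q1, Q3, Q5, Q6, Q7, Q8}.
Not covered: Q2, Q4, Q9 — 3 nutrients.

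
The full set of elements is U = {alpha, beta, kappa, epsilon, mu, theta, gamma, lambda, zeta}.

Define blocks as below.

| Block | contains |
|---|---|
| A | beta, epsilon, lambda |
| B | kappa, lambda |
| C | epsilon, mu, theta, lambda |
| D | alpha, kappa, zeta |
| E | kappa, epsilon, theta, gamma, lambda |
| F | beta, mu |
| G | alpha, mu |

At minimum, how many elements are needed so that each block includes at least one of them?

H = {alpha, mu, lambda} meets every block (each contains at least one member of H), and |H| = 3.
No choice of 2 elements meets every block, so 3 is the minimum.

3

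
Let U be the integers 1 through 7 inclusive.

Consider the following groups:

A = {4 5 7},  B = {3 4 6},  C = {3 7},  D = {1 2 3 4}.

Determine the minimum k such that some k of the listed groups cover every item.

A, B, and D cover everything between them: the union {1, 2, 3, 4, 5, 6, 7} is all of U.
Only D contains 1, so D is forced; the remaining 3 items need at least 2 more groups (each remaining group adds at most 2) — so at least 3 groups are needed, and 3 is optimal.

3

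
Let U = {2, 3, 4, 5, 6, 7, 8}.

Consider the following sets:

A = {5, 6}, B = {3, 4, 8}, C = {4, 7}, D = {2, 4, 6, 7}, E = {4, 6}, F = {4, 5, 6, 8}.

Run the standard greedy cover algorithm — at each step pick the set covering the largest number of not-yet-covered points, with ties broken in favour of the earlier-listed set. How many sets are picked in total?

Greedy: pick D (covers 4 new) → pick B (covers 2 new) → pick A (covers 1 new). Total picks: 3.

3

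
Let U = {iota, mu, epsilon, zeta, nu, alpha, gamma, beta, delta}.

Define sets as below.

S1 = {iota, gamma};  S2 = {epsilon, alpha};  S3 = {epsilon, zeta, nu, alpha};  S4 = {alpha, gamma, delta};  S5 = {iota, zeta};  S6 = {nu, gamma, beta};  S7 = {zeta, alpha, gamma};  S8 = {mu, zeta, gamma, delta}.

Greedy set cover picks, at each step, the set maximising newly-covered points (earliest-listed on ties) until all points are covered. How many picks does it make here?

Greedy: pick S3 (covers 4 new) → pick S8 (covers 3 new) → pick S1 (covers 1 new) → pick S6 (covers 1 new). Total picks: 4.

4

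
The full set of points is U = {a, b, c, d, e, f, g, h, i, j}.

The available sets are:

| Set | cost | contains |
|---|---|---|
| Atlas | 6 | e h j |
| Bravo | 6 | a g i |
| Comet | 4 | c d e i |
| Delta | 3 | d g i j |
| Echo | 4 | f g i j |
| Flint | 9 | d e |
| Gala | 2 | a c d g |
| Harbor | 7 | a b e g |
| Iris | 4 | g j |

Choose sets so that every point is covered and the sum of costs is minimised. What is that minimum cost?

Atlas, Echo, Gala, Harbor together cover every point (Atlas ∪ Echo ∪ Gala ∪ Harbor = {a, b, c, d, e, f, g, h, i, j}); total cost 6 + 4 + 2 + 7 = 19.
No covering selection has total cost below 19.

19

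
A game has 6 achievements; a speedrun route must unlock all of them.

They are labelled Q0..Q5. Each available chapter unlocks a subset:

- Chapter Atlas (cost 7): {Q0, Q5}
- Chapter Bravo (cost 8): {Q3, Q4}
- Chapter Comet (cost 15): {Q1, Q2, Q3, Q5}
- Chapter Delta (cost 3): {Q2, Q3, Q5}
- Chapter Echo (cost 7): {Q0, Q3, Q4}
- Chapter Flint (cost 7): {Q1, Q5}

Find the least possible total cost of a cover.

17

Delta, Echo, Flint together cover every achievement (Delta ∪ Echo ∪ Flint = {Q0, Q1, Q2, Q3, Q4, Q5}); total cost 3 + 7 + 7 = 17.
No covering selection has total cost below 17.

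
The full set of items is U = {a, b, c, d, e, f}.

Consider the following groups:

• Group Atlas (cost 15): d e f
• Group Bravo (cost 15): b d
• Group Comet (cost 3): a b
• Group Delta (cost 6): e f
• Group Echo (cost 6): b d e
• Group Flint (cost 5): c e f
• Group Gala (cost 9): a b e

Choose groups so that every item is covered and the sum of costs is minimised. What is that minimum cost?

Comet, Echo, Flint together cover every item (Comet ∪ Echo ∪ Flint = {a, b, c, d, e, f}); total cost 3 + 6 + 5 = 14.
No covering selection has total cost below 14.

14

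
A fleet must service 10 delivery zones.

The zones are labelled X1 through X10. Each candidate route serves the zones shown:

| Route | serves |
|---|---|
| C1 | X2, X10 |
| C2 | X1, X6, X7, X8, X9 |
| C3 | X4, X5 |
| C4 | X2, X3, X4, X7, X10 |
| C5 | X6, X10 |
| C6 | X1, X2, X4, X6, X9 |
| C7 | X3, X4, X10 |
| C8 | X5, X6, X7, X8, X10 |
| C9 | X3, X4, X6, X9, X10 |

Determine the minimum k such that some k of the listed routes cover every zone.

3

C2 and C3 and C4 together: C2 ∪ C3 ∪ C4 = {X1, X2, X3, X4, X5, X6, X7, X8, X9, X10} — every zone is covered.
No 2 of the 9 routes cover everything (all 36 combinations miss at least one zone), so 3 is optimal.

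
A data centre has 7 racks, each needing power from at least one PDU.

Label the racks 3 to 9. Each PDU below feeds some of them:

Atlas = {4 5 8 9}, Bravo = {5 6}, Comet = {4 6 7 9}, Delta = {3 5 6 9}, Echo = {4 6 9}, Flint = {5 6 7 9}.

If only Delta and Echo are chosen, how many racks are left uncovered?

Union of Delta, Echo = {3, 4, 5, 6, 9}.
Not covered: 7, 8 — 2 racks.

2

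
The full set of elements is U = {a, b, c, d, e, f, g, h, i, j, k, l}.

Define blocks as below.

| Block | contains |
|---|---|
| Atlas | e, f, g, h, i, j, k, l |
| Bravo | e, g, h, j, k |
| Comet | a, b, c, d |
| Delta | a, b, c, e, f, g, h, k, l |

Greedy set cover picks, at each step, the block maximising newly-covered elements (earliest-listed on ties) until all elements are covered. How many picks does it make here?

3

Greedy: pick Delta (covers 9 new) → pick Atlas (covers 2 new) → pick Comet (covers 1 new). Total picks: 3.
(The true minimum cover uses only 2 blocks, so greedy is not optimal here.)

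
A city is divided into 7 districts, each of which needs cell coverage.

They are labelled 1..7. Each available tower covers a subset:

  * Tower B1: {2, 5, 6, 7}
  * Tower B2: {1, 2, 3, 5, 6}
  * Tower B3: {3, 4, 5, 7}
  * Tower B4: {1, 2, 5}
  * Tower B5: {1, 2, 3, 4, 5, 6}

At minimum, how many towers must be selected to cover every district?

2

B3 and B5 together: B3 ∪ B5 = {1, 2, 3, 4, 5, 6, 7} — every district is covered.
No single tower has all 7 districts (the largest, B5, has 6), so 2 is optimal.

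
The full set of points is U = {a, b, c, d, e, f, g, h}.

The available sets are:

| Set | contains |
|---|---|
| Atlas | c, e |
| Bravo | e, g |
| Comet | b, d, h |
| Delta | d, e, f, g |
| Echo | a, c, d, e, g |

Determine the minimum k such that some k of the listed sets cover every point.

Take {Comet, Delta, Echo}. Their union is {a, b, c, d, e, f, g, h}, which is all 8 points.
Only Echo contains a, so Echo is forced; the remaining 3 points need at least 2 more sets (each remaining set adds at most 2) — so at least 3 sets are needed, and 3 is optimal.

3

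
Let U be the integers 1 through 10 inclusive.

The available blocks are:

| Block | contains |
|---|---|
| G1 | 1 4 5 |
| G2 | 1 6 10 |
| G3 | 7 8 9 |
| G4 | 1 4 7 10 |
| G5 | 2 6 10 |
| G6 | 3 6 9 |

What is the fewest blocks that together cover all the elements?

Take {G1, G3, G5, G6}. Their union is {1, 2, 3, 4, 5, 6, 7, 8, 9, 10}, which is all 10 elements.
Only G5 contains 2, so G5 is forced; the remaining 7 elements need at least 3 more blocks (each remaining block adds at most 3) — so at least 4 blocks are needed, and 4 is optimal.

4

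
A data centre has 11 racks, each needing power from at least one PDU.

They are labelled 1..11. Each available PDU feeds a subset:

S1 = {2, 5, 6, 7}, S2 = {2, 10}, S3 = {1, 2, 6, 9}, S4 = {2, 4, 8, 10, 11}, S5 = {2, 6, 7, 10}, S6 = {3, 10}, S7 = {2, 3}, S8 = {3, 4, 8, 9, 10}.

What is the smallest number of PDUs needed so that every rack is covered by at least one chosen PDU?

S1 and S3 and S4 and S8 together: S1 ∪ S3 ∪ S4 ∪ S8 = {1, 2, 3, 4, 5, 6, 7, 8, 9, 10, 11} — every rack is covered.
No 3 of the 8 PDUs cover everything (all 56 combinations miss at least one rack), so 4 is optimal.

4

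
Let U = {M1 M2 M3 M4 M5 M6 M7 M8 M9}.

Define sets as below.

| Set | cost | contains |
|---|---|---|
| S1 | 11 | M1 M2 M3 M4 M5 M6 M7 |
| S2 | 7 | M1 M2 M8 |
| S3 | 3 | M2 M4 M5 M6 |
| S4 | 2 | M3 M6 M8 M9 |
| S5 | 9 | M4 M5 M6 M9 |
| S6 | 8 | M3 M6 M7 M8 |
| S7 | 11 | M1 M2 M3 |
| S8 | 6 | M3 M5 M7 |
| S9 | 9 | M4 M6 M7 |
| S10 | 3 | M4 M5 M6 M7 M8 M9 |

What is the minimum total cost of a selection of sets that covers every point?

12

S2, S4, S10 together cover every point (S2 ∪ S4 ∪ S10 = {M1, M2, M3, M4, M5, M6, M7, M8, M9}); total cost 7 + 2 + 3 = 12.
The greedy pick S4, S3, S10, S2 costs 15; no covering selection beats 12.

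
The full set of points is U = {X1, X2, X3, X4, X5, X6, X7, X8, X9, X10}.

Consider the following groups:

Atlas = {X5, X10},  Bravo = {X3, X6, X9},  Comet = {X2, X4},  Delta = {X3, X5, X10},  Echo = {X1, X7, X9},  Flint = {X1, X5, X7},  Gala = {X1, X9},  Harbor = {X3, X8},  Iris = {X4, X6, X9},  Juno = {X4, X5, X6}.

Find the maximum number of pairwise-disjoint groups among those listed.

Atlas, Comet, Gala, Harbor are pairwise disjoint (Atlas={X5,X10}; Comet={X2,X4}; Gala={X1,X9}; Harbor={X3,X8}).
Every remaining group overlaps one of these, and no 5 of the listed groups are pairwise disjoint, so 4 is the maximum.

4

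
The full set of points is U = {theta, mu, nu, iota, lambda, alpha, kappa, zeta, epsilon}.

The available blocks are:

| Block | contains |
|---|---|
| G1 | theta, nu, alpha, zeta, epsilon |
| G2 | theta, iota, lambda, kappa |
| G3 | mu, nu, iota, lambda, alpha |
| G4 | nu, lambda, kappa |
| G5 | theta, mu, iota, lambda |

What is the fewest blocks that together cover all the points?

3

Take {G1, G2, G5}. Their union is {theta, mu, nu, iota, lambda, alpha, kappa, zeta, epsilon}, which is all 9 points.
Only G1 contains zeta, so G1 is forced; the remaining 4 points need at least 2 more blocks (each remaining block adds at most 3) — so at least 3 blocks are needed, and 3 is optimal.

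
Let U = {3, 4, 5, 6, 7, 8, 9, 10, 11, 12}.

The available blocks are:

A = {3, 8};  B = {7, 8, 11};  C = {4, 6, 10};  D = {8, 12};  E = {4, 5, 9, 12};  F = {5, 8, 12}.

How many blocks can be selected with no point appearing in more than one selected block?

A, E are pairwise disjoint (A={3,8}; E={4,5,9,12}).
Every remaining block overlaps one of these, and no 3 of the listed blocks are pairwise disjoint, so 2 is the maximum.

2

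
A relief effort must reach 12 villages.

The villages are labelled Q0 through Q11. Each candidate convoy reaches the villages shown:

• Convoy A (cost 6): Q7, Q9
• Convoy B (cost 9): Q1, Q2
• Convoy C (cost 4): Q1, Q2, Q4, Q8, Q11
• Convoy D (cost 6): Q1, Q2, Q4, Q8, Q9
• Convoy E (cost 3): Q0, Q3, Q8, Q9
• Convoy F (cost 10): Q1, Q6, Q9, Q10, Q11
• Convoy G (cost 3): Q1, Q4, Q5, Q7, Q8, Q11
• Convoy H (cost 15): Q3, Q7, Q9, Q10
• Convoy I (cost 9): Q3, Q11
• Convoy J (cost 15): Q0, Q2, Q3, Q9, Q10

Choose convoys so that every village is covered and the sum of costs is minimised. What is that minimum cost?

20

C, E, F, G together cover every village (C ∪ E ∪ F ∪ G = {Q0, Q1, Q2, Q3, Q4, Q5, Q6, Q7, Q8, Q9, Q10, Q11}); total cost 4 + 3 + 10 + 3 = 20.
No covering selection has total cost below 20.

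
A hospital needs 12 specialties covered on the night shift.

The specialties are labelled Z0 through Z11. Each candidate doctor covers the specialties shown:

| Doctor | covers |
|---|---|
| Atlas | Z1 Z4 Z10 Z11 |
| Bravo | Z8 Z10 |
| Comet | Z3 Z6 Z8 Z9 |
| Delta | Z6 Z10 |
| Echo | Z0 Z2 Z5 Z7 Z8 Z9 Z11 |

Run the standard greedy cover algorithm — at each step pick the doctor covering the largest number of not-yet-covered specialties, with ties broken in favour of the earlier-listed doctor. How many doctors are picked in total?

3

Greedy: pick Echo (covers 7 new) → pick Atlas (covers 3 new) → pick Comet (covers 2 new). Total picks: 3.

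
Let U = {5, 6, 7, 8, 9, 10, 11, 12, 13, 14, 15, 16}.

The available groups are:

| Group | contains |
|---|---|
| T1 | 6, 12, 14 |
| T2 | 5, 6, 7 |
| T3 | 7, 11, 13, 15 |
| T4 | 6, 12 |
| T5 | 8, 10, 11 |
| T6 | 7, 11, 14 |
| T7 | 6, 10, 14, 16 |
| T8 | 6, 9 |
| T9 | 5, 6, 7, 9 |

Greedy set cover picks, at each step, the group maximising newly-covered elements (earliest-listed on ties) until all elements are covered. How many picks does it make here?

Greedy: pick T3 (covers 4 new) → pick T7 (covers 4 new) → pick T9 (covers 2 new) → pick T1 (covers 1 new) → pick T5 (covers 1 new). Total picks: 5.

5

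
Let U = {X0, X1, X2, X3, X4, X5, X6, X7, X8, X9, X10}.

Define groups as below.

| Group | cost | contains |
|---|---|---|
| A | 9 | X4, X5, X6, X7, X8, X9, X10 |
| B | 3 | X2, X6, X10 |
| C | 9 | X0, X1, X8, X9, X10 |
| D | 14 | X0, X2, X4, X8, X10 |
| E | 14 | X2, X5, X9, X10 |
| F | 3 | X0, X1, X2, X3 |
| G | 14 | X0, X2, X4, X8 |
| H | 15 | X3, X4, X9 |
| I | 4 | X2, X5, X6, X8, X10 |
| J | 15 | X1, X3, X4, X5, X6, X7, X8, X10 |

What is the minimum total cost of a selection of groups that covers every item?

12

A, F together cover every item (A ∪ F = {X0, X1, X2, X3, X4, X5, X6, X7, X8, X9, X10}); total cost 9 + 3 = 12.
The greedy pick F, I, A costs 16; no covering selection beats 12.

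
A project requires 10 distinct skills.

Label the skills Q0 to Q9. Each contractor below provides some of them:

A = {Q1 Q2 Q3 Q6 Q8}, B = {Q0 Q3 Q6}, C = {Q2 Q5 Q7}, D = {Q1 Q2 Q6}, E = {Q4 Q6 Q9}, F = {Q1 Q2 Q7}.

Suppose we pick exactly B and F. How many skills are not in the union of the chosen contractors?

4

Union of B, F = {Q0, Q1, Q2, Q3, Q6, Q7}.
Not covered: Q4, Q5, Q8, Q9 — 4 skills.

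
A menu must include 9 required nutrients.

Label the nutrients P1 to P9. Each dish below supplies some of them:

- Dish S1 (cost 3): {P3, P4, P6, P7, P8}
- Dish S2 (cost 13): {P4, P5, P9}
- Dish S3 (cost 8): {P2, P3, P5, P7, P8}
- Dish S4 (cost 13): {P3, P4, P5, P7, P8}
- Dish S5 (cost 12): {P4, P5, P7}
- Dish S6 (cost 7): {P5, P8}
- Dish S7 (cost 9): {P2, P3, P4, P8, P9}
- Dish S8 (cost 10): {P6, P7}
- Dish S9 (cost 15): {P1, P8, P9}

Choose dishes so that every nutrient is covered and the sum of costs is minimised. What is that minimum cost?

26

S1, S3, S9 together cover every nutrient (S1 ∪ S3 ∪ S9 = {P1, P2, P3, P4, P5, P6, P7, P8, P9}); total cost 3 + 8 + 15 = 26.
No covering selection has total cost below 26.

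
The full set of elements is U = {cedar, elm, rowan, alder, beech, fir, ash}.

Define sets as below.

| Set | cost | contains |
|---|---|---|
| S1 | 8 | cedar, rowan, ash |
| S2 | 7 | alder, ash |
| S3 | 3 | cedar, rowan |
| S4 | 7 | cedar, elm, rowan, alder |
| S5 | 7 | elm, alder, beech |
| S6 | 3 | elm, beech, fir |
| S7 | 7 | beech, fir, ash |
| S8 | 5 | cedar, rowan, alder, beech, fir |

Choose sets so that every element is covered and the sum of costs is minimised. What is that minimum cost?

S2, S3, S6 together cover every element (S2 ∪ S3 ∪ S6 = {cedar, elm, rowan, alder, beech, fir, ash}); total cost 7 + 3 + 3 = 13.
No covering selection has total cost below 13.

13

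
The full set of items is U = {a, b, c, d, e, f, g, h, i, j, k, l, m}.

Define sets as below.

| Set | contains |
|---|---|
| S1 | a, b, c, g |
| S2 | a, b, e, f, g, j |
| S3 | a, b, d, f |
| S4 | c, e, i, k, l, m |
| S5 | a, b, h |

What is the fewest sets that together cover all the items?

4

S2, S3, S4, and S5 cover everything between them: the union {a, b, c, d, e, f, g, h, i, j, k, l, m} is all of U.
No 3 of the 5 sets cover everything (all 10 combinations miss at least one item), so 4 is optimal.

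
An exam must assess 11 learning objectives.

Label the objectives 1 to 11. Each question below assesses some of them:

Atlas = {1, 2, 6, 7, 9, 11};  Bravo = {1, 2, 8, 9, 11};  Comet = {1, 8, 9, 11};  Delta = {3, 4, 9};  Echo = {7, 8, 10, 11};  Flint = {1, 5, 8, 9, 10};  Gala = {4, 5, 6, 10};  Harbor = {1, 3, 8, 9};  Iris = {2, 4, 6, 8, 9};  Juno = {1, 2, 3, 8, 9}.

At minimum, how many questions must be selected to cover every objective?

3

Take {Atlas, Delta, Flint}. Their union is {1, 2, 3, 4, 5, 6, 7, 8, 9, 10, 11}, which is all 11 objectives.
No 2 of the 10 questions cover everything (all 45 combinations miss at least one objective), so 3 is optimal.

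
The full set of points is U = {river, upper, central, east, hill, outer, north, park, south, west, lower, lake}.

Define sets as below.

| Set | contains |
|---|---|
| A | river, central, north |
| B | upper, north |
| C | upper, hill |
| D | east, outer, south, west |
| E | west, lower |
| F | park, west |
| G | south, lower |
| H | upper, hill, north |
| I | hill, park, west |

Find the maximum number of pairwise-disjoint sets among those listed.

4

A, C, F, G are pairwise disjoint (A={river,central,north}; C={upper,hill}; F={park,west}; G={south,lower}).
Every remaining set overlaps one of these, and no 5 of the listed sets are pairwise disjoint, so 4 is the maximum.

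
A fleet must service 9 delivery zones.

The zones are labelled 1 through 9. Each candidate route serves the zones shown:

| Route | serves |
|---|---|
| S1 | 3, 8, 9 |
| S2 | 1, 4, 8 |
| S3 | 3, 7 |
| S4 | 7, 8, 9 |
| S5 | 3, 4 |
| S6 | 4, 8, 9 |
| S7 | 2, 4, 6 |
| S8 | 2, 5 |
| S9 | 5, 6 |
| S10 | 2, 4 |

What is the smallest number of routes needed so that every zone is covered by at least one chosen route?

Take {S2, S4, S5, S8, S9}. Their union is {1, 2, 3, 4, 5, 6, 7, 8, 9}, which is all 9 zones.
No 4 of the 10 routes cover everything (all 210 combinations miss at least one zone), so 5 is optimal.

5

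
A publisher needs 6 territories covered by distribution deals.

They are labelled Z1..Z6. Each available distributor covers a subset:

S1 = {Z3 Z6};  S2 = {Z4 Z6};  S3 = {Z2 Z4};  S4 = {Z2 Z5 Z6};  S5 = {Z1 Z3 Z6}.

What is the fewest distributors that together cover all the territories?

3

Take {S3, S4, S5}. Their union is {Z1, Z2, Z3, Z4, Z5, Z6}, which is all 6 territories.
Only S5 contains Z1, so S5 is forced; the remaining 3 territories need at least 2 more distributors (each remaining distributor adds at most 2) — so at least 3 distributors are needed, and 3 is optimal.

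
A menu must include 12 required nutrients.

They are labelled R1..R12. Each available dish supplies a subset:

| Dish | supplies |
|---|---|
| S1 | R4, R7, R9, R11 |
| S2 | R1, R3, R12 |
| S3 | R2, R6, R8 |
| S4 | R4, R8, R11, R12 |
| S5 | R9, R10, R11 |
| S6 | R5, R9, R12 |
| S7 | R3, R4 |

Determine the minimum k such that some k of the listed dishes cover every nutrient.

5

Take {S1, S2, S3, S5, S6}. Their union is {R1, R2, R3, R4, R5, R6, R7, R8, R9, R10, R11, R12}, which is all 12 nutrients.
No 4 of the 7 dishes cover everything (all 35 combinations miss at least one nutrient), so 5 is optimal.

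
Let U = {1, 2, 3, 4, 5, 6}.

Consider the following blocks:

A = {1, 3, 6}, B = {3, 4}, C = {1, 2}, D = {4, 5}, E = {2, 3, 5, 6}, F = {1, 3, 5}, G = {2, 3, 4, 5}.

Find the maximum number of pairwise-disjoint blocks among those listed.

A, D are pairwise disjoint (A={1,3,6}; D={4,5}).
Every remaining block overlaps one of these, and no 3 of the listed blocks are pairwise disjoint, so 2 is the maximum.

2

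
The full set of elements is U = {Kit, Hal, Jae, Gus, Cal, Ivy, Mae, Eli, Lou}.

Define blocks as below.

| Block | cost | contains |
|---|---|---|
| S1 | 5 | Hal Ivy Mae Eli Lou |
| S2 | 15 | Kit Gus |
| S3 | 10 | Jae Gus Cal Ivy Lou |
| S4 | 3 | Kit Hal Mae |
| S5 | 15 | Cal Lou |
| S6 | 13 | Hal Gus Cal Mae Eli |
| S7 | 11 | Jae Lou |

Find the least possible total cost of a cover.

S1, S3, S4 together cover every element (S1 ∪ S3 ∪ S4 = {Kit, Hal, Jae, Gus, Cal, Ivy, Mae, Eli, Lou}); total cost 5 + 10 + 3 = 18.
No covering selection has total cost below 18.

18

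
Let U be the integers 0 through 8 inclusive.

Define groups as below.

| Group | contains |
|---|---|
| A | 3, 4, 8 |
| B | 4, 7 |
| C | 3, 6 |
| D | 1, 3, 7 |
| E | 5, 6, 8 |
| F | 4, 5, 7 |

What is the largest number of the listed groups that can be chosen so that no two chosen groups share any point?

B, C are pairwise disjoint (B={4,7}; C={3,6}).
Every remaining group overlaps one of these, and no 3 of the listed groups are pairwise disjoint, so 2 is the maximum.

2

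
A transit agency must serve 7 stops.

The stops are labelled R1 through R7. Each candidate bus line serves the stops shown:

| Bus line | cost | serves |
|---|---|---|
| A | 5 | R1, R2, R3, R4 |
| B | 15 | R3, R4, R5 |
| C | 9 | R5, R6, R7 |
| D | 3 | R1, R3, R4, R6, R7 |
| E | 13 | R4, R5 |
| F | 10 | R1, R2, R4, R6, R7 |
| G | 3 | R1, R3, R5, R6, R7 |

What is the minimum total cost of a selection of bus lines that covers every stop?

A, G together cover every stop (A ∪ G = {R1, R2, R3, R4, R5, R6, R7}); total cost 5 + 3 = 8.
The greedy pick D, G, A costs 11; no covering selection beats 8.

8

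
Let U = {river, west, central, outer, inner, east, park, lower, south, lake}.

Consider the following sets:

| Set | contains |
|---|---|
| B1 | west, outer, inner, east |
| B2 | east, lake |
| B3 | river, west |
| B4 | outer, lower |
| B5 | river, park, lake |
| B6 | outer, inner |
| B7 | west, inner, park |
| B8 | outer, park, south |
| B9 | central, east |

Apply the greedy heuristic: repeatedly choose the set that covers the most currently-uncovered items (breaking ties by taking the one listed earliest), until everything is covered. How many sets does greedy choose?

5

Greedy: pick B1 (covers 4 new) → pick B5 (covers 3 new) → pick B4 (covers 1 new) → pick B8 (covers 1 new) → pick B9 (covers 1 new). Total picks: 5.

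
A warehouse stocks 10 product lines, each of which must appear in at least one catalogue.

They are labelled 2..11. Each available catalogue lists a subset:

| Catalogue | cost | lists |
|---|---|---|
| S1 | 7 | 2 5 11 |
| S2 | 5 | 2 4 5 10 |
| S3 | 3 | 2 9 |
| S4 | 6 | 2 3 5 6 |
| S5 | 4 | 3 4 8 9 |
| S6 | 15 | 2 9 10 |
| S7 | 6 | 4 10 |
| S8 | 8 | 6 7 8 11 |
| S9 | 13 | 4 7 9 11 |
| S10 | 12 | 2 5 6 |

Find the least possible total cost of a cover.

S2, S5, S8 together cover every product (S2 ∪ S5 ∪ S8 = {2, 3, 4, 5, 6, 7, 8, 9, 10, 11}); total cost 5 + 4 + 8 = 17.
No covering selection has total cost below 17.

17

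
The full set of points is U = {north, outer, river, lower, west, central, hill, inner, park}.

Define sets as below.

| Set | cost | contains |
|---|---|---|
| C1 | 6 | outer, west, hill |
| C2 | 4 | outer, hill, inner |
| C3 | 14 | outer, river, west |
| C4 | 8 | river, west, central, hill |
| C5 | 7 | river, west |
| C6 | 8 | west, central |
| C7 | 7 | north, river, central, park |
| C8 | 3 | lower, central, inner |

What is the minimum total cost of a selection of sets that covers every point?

16

C1, C7, C8 together cover every point (C1 ∪ C7 ∪ C8 = {north, outer, river, lower, west, central, hill, inner, park}); total cost 6 + 7 + 3 = 16.
No covering selection has total cost below 16.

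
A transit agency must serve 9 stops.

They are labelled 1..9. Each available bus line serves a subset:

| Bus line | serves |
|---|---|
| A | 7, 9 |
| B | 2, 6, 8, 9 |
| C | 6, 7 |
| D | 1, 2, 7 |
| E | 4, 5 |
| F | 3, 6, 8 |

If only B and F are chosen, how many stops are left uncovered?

4

Union of B, F = {2, 3, 6, 8, 9}.
Not covered: 1, 4, 5, 7 — 4 stops.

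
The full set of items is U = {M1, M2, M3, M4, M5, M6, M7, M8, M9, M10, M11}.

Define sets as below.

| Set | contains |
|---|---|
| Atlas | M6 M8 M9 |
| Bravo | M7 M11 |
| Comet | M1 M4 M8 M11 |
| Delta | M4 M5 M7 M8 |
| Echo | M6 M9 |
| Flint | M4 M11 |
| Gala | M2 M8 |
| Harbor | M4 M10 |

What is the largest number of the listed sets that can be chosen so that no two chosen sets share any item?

Bravo, Echo, Gala, Harbor are pairwise disjoint (Bravo={M7,M11}; Echo={M6,M9}; Gala={M2,M8}; Harbor={M4,M10}).
Every remaining set overlaps one of these, and no 5 of the listed sets are pairwise disjoint, so 4 is the maximum.

4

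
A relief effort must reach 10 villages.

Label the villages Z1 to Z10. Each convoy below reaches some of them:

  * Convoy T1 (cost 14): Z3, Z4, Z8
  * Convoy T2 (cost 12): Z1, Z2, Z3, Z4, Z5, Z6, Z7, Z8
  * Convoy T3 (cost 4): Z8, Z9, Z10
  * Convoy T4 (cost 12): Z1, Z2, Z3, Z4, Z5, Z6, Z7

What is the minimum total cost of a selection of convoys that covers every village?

16

T3, T4 together cover every village (T3 ∪ T4 = {Z1, Z2, Z3, Z4, Z5, Z6, Z7, Z8, Z9, Z10}); total cost 4 + 12 = 16.
No covering selection has total cost below 16.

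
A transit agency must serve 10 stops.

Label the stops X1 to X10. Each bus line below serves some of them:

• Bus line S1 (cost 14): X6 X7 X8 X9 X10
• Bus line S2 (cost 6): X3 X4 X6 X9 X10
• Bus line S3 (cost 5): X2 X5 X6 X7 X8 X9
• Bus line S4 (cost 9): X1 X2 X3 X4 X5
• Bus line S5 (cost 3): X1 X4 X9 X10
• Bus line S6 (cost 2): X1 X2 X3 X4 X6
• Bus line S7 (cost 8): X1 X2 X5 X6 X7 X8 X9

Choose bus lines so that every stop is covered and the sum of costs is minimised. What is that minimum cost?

10

S3, S5, S6 together cover every stop (S3 ∪ S5 ∪ S6 = {X1, X2, X3, X4, X5, X6, X7, X8, X9, X10}); total cost 5 + 3 + 2 = 10.
No covering selection has total cost below 10.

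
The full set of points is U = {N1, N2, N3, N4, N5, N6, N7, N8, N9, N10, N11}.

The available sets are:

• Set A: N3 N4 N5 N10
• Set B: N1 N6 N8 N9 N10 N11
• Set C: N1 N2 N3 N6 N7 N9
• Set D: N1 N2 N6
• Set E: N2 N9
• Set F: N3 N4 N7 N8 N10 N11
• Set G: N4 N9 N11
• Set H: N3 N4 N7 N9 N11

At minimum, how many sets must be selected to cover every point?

3

A and C and F together: A ∪ C ∪ F = {N1, N2, N3, N4, N5, N6, N7, N8, N9, N10, N11} — every point is covered.
Only A contains N5, so A is forced; the remaining 7 points need at least 2 more sets (each remaining set adds at most 5) — so at least 3 sets are needed, and 3 is optimal.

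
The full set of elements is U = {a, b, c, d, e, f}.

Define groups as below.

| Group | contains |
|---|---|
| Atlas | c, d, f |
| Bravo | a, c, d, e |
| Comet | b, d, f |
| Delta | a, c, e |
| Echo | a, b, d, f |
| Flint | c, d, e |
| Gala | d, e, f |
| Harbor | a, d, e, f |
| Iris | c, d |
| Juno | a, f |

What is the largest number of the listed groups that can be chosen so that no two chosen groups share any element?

Iris, Juno are pairwise disjoint (Iris={c,d}; Juno={a,f}).
Every remaining group overlaps one of these, and no 3 of the listed groups are pairwise disjoint, so 2 is the maximum.

2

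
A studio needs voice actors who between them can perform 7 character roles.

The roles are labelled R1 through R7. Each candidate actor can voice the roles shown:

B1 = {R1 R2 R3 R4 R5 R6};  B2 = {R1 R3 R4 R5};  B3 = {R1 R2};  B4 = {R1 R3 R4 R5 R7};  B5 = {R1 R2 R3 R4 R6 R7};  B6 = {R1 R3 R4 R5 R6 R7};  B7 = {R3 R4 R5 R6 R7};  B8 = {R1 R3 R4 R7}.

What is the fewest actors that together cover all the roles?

2

Take {B5, B7}. Their union is {R1, R2, R3, R4, R5, R6, R7}, which is all 7 roles.
No single actor has all 7 roles (the largest, B1, has 6), so 2 is optimal.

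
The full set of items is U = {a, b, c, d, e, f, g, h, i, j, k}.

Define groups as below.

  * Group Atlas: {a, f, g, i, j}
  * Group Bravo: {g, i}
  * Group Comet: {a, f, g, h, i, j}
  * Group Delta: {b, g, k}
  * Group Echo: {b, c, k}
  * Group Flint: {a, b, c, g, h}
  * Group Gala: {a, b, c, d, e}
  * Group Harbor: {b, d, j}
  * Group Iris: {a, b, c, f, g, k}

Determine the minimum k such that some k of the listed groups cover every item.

Comet, Echo, and Gala cover everything between them: the union {a, b, c, d, e, f, g, h, i, j, k} is all of U.
Only Gala contains e, so Gala is forced; the remaining 6 items need at least 2 more groups (each remaining group adds at most 5) — so at least 3 groups are needed, and 3 is optimal.

3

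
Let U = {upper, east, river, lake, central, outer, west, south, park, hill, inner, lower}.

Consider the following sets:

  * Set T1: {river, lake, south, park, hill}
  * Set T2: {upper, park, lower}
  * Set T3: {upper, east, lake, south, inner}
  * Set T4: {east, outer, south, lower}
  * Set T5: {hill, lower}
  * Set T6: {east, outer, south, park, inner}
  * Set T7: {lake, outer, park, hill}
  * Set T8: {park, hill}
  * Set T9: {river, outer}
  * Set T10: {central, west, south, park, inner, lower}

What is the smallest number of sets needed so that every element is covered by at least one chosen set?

T3 and T8 and T9 and T10 together: T3 ∪ T8 ∪ T9 ∪ T10 = {upper, east, river, lake, central, outer, west, south, park, hill, inner, lower} — every element is covered.
No 3 of the 10 sets cover everything (all 120 combinations miss at least one element), so 4 is optimal.

4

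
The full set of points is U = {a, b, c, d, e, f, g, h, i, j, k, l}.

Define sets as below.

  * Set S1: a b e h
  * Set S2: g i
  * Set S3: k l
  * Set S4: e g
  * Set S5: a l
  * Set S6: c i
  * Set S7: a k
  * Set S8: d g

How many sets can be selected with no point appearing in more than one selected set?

4

S1, S3, S6, S8 are pairwise disjoint (S1={a,b,e,h}; S3={k,l}; S6={c,i}; S8={d,g}).
Every remaining set overlaps one of these, and no 5 of the listed sets are pairwise disjoint, so 4 is the maximum.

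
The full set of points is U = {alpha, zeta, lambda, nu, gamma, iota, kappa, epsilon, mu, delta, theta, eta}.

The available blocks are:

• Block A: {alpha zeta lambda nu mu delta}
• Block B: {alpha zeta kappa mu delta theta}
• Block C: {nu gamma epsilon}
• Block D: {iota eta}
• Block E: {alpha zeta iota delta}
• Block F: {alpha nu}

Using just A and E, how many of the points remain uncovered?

5

Union of A, E = {alpha, zeta, lambda, nu, iota, mu, delta}.
Not covered: gamma, kappa, epsilon, theta, eta — 5 points.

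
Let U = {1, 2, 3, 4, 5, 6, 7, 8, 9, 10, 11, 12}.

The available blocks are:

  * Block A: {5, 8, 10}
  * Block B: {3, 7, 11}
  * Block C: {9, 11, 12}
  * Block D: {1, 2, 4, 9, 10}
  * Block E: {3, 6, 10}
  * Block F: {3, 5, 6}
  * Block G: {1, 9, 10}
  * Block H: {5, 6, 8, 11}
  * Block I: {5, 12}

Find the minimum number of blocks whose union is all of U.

4

B and C and D and H together: B ∪ C ∪ D ∪ H = {1, 2, 3, 4, 5, 6, 7, 8, 9, 10, 11, 12} — every point is covered.
No 3 of the 9 blocks cover everything (all 84 combinations miss at least one point), so 4 is optimal.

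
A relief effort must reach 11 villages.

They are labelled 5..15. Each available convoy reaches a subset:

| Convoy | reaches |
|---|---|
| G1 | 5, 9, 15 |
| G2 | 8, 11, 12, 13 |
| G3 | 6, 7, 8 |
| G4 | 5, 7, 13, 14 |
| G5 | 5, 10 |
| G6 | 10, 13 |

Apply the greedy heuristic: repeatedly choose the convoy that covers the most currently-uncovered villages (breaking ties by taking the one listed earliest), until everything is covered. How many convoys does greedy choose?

5

Greedy: pick G2 (covers 4 new) → pick G1 (covers 3 new) → pick G3 (covers 2 new) → pick G4 (covers 1 new) → pick G5 (covers 1 new). Total picks: 5.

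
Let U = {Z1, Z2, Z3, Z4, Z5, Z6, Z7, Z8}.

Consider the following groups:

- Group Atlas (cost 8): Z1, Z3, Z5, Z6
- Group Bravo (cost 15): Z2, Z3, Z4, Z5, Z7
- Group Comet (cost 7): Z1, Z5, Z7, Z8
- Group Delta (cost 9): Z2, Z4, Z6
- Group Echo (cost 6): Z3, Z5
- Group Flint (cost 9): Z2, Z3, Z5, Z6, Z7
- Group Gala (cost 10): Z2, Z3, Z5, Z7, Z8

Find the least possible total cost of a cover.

Comet, Delta, Echo together cover every point (Comet ∪ Delta ∪ Echo = {Z1, Z2, Z3, Z4, Z5, Z6, Z7, Z8}); total cost 7 + 9 + 6 = 22.
No covering selection has total cost below 22.

22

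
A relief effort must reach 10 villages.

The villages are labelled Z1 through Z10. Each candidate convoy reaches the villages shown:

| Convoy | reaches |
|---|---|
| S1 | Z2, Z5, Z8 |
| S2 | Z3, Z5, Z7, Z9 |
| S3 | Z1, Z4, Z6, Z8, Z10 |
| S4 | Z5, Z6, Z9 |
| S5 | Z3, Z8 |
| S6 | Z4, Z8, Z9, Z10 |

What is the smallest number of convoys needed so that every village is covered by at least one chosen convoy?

Take {S1, S2, S3}. Their union is {Z1, Z2, Z3, Z4, Z5, Z6, Z7, Z8, Z9, Z10}, which is all 10 villages.
Only S3 contains Z1, so S3 is forced; the remaining 5 villages need at least 2 more convoys (each remaining convoy adds at most 4) — so at least 3 convoys are needed, and 3 is optimal.

3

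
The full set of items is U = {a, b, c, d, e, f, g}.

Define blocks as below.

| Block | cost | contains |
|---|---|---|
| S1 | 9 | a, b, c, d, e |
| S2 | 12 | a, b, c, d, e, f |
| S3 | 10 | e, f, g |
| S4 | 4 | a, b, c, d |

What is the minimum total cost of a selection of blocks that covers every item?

14

S3, S4 together cover every item (S3 ∪ S4 = {a, b, c, d, e, f, g}); total cost 10 + 4 = 14.
No covering selection has total cost below 14.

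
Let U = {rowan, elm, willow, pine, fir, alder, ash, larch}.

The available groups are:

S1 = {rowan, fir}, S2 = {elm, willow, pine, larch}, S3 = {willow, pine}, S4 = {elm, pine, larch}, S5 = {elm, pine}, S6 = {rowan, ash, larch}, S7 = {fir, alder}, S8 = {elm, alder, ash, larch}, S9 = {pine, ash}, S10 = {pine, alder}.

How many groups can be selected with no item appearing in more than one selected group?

3

S1, S3, S8 are pairwise disjoint (S1={rowan,fir}; S3={willow,pine}; S8={elm,alder,ash,larch}).
Every remaining group overlaps one of these, and no 4 of the listed groups are pairwise disjoint, so 3 is the maximum.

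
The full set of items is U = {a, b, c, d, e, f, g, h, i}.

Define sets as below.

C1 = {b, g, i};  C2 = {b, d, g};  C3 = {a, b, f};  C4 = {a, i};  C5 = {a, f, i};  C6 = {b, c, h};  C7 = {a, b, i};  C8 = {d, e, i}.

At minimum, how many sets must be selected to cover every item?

Take {C1, C3, C6, C8}. Their union is {a, b, c, d, e, f, g, h, i}, which is all 9 items.
No 3 of the 8 sets cover everything (all 56 combinations miss at least one item), so 4 is optimal.

4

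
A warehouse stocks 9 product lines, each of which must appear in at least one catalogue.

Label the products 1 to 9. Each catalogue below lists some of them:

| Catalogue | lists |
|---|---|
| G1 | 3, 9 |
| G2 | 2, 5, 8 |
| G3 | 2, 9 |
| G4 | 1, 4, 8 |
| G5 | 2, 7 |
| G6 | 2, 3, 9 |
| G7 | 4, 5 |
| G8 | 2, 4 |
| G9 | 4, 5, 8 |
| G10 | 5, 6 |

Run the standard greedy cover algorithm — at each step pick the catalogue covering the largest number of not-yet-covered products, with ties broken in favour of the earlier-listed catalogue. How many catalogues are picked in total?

5

Greedy: pick G2 (covers 3 new) → pick G1 (covers 2 new) → pick G4 (covers 2 new) → pick G5 (covers 1 new) → pick G10 (covers 1 new). Total picks: 5.
(The true minimum cover uses only 4 catalogues, so greedy is not optimal here.)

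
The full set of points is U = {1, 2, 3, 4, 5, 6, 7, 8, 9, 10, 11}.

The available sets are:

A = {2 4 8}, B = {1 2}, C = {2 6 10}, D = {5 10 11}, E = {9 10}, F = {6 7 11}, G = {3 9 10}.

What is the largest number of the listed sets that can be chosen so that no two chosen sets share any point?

3

A, F, G are pairwise disjoint (A={2,4,8}; F={6,7,11}; G={3,9,10}).
Every remaining set overlaps one of these, and no 4 of the listed sets are pairwise disjoint, so 3 is the maximum.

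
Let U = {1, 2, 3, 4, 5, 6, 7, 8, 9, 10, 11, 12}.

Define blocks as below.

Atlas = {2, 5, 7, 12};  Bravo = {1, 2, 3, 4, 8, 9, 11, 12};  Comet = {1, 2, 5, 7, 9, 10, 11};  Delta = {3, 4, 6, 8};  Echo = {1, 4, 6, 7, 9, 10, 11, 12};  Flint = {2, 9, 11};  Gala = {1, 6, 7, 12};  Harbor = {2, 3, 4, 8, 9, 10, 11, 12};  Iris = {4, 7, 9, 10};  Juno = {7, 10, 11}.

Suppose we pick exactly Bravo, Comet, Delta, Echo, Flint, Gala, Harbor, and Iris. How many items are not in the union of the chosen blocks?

0

Union of Bravo, Comet, Delta, Echo, Flint, Gala, Harbor, Iris = {1, 2, 3, 4, 5, 6, 7, 8, 9, 10, 11, 12} — that's every item, so 0 are uncovered.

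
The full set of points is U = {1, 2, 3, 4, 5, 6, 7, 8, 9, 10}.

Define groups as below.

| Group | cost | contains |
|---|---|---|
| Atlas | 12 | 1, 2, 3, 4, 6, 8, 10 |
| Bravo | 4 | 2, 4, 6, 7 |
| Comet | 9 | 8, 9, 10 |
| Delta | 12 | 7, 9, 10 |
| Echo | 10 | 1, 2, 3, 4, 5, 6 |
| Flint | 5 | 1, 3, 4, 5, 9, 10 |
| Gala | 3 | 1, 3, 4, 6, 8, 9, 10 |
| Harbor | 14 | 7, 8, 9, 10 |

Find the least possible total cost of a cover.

12

Bravo, Flint, Gala together cover every point (Bravo ∪ Flint ∪ Gala = {1, 2, 3, 4, 5, 6, 7, 8, 9, 10}); total cost 4 + 5 + 3 = 12.
No covering selection has total cost below 12.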